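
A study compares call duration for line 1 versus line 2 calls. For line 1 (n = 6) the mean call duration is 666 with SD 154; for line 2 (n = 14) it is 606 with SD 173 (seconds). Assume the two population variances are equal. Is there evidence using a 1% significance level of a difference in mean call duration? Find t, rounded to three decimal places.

Let group 1 = line 1, group 2 = line 2. H0: μ_1 = μ_2; H1: μ_1 ≠ μ_2 (two-sample pooled-variance t-test, two-sided).
s_p² = [(6−1)·154² + (14−1)·173²]/(6+14−2) = 28203.2
t = (666 − 606)/√[28203.2·(1/6 + 1/14)] = 0.732
df = n₁ + n₂ − 2 = 18
Two-sided p-value ≈ 0.473
Since p ≈ 0.473 > α = 0.01, fail to reject H0; the evidence is not statistically significant.

0.732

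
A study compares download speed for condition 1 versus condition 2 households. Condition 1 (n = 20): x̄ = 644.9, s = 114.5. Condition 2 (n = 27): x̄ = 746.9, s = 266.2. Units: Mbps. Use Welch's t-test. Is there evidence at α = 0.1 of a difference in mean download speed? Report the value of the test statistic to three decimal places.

-1.781

Let group 1 = condition 1, group 2 = condition 2. H0: μ_1 = μ_2; H1: μ_1 ≠ μ_2 (Welch's two-sample t-test, two-sided).
t = (x̄_1 − x̄_2)/√(s_1²/n_1 + s_2²/n_2) = (644.9 − 746.9)/√(114.5²/20 + 266.2²/27) = -1.781
Welch–Satterthwaite df ≈ 37.42
Two-sided p-value ≈ 0.083
Since p ≈ 0.083 < α = 0.1, reject H0; the data support H1.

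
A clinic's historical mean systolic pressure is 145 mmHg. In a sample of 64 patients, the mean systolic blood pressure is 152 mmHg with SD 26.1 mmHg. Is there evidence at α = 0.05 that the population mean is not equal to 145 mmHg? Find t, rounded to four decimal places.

H0: μ = 145; H1: μ ≠ 145 (one-sample t-test, two-sided).
t = (x̄ − μ₀)/(s/√n) = (152 − 145)/(26.1/√64) = 2.1456
df = n − 1 = 63
Two-sided p-value ≈ 0.036
Since p ≈ 0.036 < α = 0.05, reject H0; the data support H1.

2.1456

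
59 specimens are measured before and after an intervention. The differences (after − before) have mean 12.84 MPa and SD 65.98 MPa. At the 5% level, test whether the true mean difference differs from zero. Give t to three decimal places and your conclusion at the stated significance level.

H0: μ_d = 0; H1: μ_d ≠ 0 (paired t-test on the differences, two-sided).
t = d̄/(s_d/√n) = 12.84/(65.98/√59) = 1.495
df = n − 1 = 58
Two-sided p-value ≈ 0.1404
Since p ≈ 0.1404 > α = 0.05, fail to reject H0; the data do not provide sufficient evidence against H0.

t = 1.495; fail to reject H0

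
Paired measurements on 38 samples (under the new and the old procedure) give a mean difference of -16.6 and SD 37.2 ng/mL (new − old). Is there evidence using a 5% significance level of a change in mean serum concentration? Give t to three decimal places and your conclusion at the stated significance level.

H0: μ_d = 0; H1: μ_d ≠ 0 (paired t-test on the differences, two-sided).
t = d̄/(s_d/√n) = -16.6/(37.2/√38) = -2.751
df = n − 1 = 37
Two-sided p-value ≈ 0.0091
Since p ≈ 0.0091 < α = 0.05, reject H0; the evidence is statistically significant.

t = -2.751; reject H0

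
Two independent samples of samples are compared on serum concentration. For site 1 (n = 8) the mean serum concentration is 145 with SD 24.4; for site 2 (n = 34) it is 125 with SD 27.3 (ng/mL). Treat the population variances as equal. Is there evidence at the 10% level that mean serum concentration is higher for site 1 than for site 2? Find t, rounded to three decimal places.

1.898

Let group 1 = site 1, group 2 = site 2. H0: μ_1 = μ_2; H1: μ_1 > μ_2 (two-sample pooled-variance t-test, right-tailed).
s_p² = [(8−1)·24.4² + (34−1)·27.3²]/(8+34−2) = 719.052
t = (145 − 125)/√[719.052·(1/8 + 1/34)] = 1.898
df = n₁ + n₂ − 2 = 40
p-value = P(T ≥ 1.898) ≈ 0.032
Since p ≈ 0.032 < α = 0.1, reject H0; the evidence is statistically significant.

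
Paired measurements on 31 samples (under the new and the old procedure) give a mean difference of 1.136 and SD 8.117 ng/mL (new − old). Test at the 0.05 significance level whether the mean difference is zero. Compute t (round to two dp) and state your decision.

H0: μ_d = 0; H1: μ_d ≠ 0 (paired t-test on the differences, two-sided).
t = d̄/(s_d/√n) = 1.136/(8.117/√31) = 0.78
df = n − 1 = 30
Two-sided p-value ≈ 0.442
Since p ≈ 0.442 > α = 0.05, fail to reject H0; the data do not provide sufficient evidence against H0.

t = 0.78; fail to reject H0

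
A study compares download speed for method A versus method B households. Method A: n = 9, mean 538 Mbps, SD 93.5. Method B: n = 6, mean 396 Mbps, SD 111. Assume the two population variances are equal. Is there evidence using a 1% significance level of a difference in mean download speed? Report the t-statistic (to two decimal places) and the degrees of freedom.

Let group 1 = method A, group 2 = method B. H0: μ_1 = μ_2; H1: μ_1 ≠ μ_2 (two-sample pooled-variance t-test, two-sided).
s_p² = [(9−1)·93.5² + (6−1)·111²]/(9+6−2) = 10118.7
t = (538 − 396)/√[10118.7·(1/9 + 1/6)] = 2.68
df = n₁ + n₂ − 2 = 13
Two-sided p-value ≈ 0.0190
Since p ≈ 0.0190 > α = 0.01, fail to reject H0; the evidence is not statistically significant.

t = 2.68, df = 13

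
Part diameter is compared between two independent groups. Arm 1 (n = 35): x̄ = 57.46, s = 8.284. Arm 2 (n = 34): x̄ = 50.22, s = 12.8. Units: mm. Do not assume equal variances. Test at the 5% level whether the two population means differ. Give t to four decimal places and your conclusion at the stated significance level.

t = 2.7806; reject H0

Let group 1 = arm 1, group 2 = arm 2. H0: μ_1 = μ_2; H1: μ_1 ≠ μ_2 (Welch's two-sample t-test, two-sided).
t = (x̄_1 − x̄_2)/√(s_1²/n_1 + s_2²/n_2) = (57.46 − 50.22)/√(8.284²/35 + 12.8²/34) = 2.7806
Welch–Satterthwaite df ≈ 56.28
Two-sided p-value ≈ 0.0074
Since p ≈ 0.0074 < α = 0.05, reject H0; the evidence is statistically significant.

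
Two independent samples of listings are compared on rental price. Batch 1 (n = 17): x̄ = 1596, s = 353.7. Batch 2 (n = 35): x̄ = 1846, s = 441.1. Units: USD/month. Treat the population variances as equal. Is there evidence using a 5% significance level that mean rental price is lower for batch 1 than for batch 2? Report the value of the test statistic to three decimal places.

-2.037

Let group 1 = batch 1, group 2 = batch 2. H0: μ_1 = μ_2; H1: μ_1 < μ_2 (two-sample pooled-variance t-test, left-tailed).
s_p² = [(17−1)·353.7² + (35−1)·441.1²]/(17+35−2) = 172340
t = (1596 − 1846)/√[172340·(1/17 + 1/35)] = -2.037
df = n₁ + n₂ − 2 = 50
p-value = P(T ≤ -2.037) ≈ 0.0235
Since p ≈ 0.0235 < α = 0.05, reject H0; the data support H1.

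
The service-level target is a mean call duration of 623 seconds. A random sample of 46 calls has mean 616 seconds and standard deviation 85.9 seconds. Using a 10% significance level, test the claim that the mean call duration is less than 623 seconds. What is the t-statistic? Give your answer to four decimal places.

-0.5527

H0: μ = 623; H1: μ < 623 (one-sample t-test, left-tailed).
t = (x̄ − μ₀)/(s/√n) = (616 − 623)/(85.9/√46) = -0.5527
df = n − 1 = 45
p-value = P(T ≤ -0.5527) ≈ 0.2916
Since p ≈ 0.2916 > α = 0.1, fail to reject H0; the evidence is not statistically significant.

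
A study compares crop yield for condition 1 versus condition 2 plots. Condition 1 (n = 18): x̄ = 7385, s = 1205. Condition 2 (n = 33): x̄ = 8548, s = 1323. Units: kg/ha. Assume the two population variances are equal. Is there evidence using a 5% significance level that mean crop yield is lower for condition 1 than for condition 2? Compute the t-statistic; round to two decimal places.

Let group 1 = condition 1, group 2 = condition 2. H0: μ_1 = μ_2; H1: μ_1 < μ_2 (two-sample pooled-variance t-test, left-tailed).
s_p² = [(18−1)·1205² + (33−1)·1323²]/(18+33−2) = 1646840
t = (7385 − 8548)/√[1646840·(1/18 + 1/33)] = -3.09
df = n₁ + n₂ − 2 = 49
p-value = P(T ≤ -3.09) ≈ 0.0016
Since p ≈ 0.0016 < α = 0.05, reject H0; the data support H1.

-3.09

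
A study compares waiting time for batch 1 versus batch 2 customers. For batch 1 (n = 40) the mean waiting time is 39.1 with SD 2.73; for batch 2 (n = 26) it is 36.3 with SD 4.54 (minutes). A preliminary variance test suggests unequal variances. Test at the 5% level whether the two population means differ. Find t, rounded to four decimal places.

Let group 1 = batch 1, group 2 = batch 2. H0: μ_1 = μ_2; H1: μ_1 ≠ μ_2 (Welch's two-sample t-test, two-sided).
t = (x̄_1 − x̄_2)/√(s_1²/n_1 + s_2²/n_2) = (39.1 − 36.3)/√(2.73²/40 + 4.54²/26) = 2.8298
Welch–Satterthwaite df ≈ 36.83
Two-sided p-value ≈ 0.007
Since p ≈ 0.007 < α = 0.05, reject H0; the data support H1.

2.8298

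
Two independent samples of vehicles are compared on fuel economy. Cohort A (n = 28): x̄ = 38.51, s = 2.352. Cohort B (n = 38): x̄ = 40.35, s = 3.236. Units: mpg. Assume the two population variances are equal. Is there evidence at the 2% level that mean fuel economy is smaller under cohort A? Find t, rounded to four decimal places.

-2.5509

Let group 1 = cohort A, group 2 = cohort B. H0: μ_1 = μ_2; H1: μ_1 < μ_2 (two-sample pooled-variance t-test, left-tailed).
s_p² = [(28−1)·2.352² + (38−1)·3.236²]/(28+38−2) = 8.38772
t = (38.51 − 40.35)/√[8.38772·(1/28 + 1/38)] = -2.5509
df = n₁ + n₂ − 2 = 64
p-value = P(T ≤ -2.5509) ≈ 0.007
Since p ≈ 0.007 < α = 0.02, reject H0; the data support H1.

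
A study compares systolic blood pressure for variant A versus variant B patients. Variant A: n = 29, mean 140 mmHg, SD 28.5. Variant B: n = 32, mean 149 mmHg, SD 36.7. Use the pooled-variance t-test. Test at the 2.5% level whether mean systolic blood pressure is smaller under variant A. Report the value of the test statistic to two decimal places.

-1.06

Let group 1 = variant A, group 2 = variant B. H0: μ_1 = μ_2; H1: μ_1 < μ_2 (two-sample pooled-variance t-test, left-tailed).
s_p² = [(29−1)·28.5² + (32−1)·36.7²]/(29+32−2) = 1093.16
t = (140 − 149)/√[1093.16·(1/29 + 1/32)] = -1.06
df = n₁ + n₂ − 2 = 59
p-value = P(T ≤ -1.06) ≈ 0.1463
Since p ≈ 0.1463 > α = 0.025, fail to reject H0; the data do not provide sufficient evidence against H0.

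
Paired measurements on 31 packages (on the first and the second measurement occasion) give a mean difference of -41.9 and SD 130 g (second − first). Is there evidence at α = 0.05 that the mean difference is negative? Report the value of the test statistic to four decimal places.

H0: μ_d = 0; H1: μ_d < 0 (paired t-test on the differences, left-tailed).
t = d̄/(s_d/√n) = -41.9/(130/√31) = -1.7945
df = n − 1 = 30
p-value = P(T ≤ -1.7945) ≈ 0.0414
Since p ≈ 0.0414 < α = 0.05, reject H0; the evidence is statistically significant.

-1.7945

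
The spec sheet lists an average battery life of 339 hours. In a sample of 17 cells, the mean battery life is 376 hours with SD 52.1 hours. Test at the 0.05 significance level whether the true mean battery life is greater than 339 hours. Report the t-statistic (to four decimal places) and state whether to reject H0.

H0: μ = 339; H1: μ > 339 (one-sample t-test, right-tailed).
t = (x̄ − μ₀)/(s/√n) = (376 − 339)/(52.1/√17) = 2.9281
df = n − 1 = 16
p-value = P(T ≥ 2.9281) ≈ 0.0049
Since p ≈ 0.0049 < α = 0.05, reject H0; the data support H1.

t = 2.9281; reject H0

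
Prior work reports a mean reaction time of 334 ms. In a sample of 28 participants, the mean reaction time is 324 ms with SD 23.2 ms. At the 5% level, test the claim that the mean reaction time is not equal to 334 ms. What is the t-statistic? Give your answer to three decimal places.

-2.281

H0: μ = 334; H1: μ ≠ 334 (one-sample t-test, two-sided).
t = (x̄ − μ₀)/(s/√n) = (324 − 334)/(23.2/√28) = -2.281
df = n − 1 = 27
Two-sided p-value ≈ 0.0307
Since p ≈ 0.0307 < α = 0.05, reject H0; the evidence is statistically significant.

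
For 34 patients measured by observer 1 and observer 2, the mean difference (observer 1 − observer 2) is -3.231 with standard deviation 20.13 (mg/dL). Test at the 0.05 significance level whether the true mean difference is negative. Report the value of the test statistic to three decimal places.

H0: μ_d = 0; H1: μ_d < 0 (paired t-test on the differences, left-tailed).
t = d̄/(s_d/√n) = -3.231/(20.13/√34) = -0.936
df = n − 1 = 33
p-value = P(T ≤ -0.936) ≈ 0.178
Since p ≈ 0.178 > α = 0.05, fail to reject H0; the evidence is not statistically significant.

-0.936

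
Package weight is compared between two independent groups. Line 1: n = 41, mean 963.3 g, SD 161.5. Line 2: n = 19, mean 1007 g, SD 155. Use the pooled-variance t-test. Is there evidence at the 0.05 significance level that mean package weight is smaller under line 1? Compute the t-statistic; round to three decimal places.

-0.987

Let group 1 = line 1, group 2 = line 2. H0: μ_1 = μ_2; H1: μ_1 < μ_2 (two-sample pooled-variance t-test, left-tailed).
s_p² = [(41−1)·161.5² + (19−1)·155²]/(41+19−2) = 25443.8
t = (963.3 − 1007)/√[25443.8·(1/41 + 1/19)] = -0.987
df = n₁ + n₂ − 2 = 58
p-value = P(T ≤ -0.987) ≈ 0.164
Since p ≈ 0.164 > α = 0.05, fail to reject H0; the data do not provide sufficient evidence against H0.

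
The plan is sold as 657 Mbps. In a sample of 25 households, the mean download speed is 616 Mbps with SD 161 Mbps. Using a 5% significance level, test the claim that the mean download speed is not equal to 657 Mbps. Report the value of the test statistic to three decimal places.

H0: μ = 657; H1: μ ≠ 657 (one-sample t-test, two-sided).
t = (x̄ − μ₀)/(s/√n) = (616 − 657)/(161/√25) = -1.273
df = n − 1 = 24
Two-sided p-value ≈ 0.2151
Since p ≈ 0.2151 > α = 0.05, fail to reject H0; the evidence is not statistically significant.

-1.273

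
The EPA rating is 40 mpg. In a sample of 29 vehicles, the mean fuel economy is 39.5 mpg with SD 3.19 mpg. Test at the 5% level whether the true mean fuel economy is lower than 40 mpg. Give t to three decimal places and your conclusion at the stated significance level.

t = -0.844; fail to reject H0

H0: μ = 40; H1: μ < 40 (one-sample t-test, left-tailed).
t = (x̄ − μ₀)/(s/√n) = (39.5 − 40)/(3.19/√29) = -0.844
df = n − 1 = 28
p-value = P(T ≤ -0.844) ≈ 0.2029
Since p ≈ 0.2029 > α = 0.05, fail to reject H0; the data do not provide sufficient evidence against H0.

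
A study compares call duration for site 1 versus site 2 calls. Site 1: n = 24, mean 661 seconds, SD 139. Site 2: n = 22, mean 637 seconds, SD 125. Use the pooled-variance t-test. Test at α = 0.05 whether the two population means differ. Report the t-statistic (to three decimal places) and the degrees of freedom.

Let group 1 = site 1, group 2 = site 2. H0: μ_1 = μ_2; H1: μ_1 ≠ μ_2 (two-sample pooled-variance t-test, two-sided).
s_p² = [(24−1)·139² + (22−1)·125²]/(24+22−2) = 17557
t = (661 − 637)/√[17557·(1/24 + 1/22)] = 0.614
df = n₁ + n₂ − 2 = 44
Two-sided p-value ≈ 0.5426
Since p ≈ 0.5426 > α = 0.05, fail to reject H0; the data do not provide sufficient evidence against H0.

t = 0.614, df = 44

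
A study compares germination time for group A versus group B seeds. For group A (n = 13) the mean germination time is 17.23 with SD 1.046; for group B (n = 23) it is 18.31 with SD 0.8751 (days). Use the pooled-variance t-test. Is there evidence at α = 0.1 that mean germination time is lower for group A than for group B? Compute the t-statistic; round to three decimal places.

-3.315

Let group 1 = group A, group 2 = group B. H0: μ_1 = μ_2; H1: μ_1 < μ_2 (two-sample pooled-variance t-test, left-tailed).
s_p² = [(13−1)·1.046² + (23−1)·0.8751²]/(13+23−2) = 0.881676
t = (17.23 − 18.31)/√[0.881676·(1/13 + 1/23)] = -3.315
df = n₁ + n₂ − 2 = 34
p-value = P(T ≤ -3.315) ≈ 0.0011
Since p ≈ 0.0011 < α = 0.1, reject H0; the evidence is statistically significant.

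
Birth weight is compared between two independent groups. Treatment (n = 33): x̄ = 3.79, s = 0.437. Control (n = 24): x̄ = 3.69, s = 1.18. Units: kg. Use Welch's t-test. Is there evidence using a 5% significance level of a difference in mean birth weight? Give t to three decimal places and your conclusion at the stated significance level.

Let group 1 = treatment, group 2 = control. H0: μ_1 = μ_2; H1: μ_1 ≠ μ_2 (Welch's two-sample t-test, two-sided).
t = (x̄_1 − x̄_2)/√(s_1²/n_1 + s_2²/n_2) = (3.79 − 3.69)/√(0.437²/33 + 1.18²/24) = 0.396
Welch–Satterthwaite df ≈ 27.62
Two-sided p-value ≈ 0.6952
Since p ≈ 0.6952 > α = 0.05, fail to reject H0; the data do not provide sufficient evidence against H0.

t = 0.396; fail to reject H0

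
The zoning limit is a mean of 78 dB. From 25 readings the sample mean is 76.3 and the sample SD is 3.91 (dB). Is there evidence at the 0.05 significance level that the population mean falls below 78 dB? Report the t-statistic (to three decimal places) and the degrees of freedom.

t = -2.174, df = 24

H0: μ = 78; H1: μ < 78 (one-sample t-test, left-tailed).
t = (x̄ − μ₀)/(s/√n) = (76.3 − 78)/(3.91/√25) = -2.174
df = n − 1 = 24
p-value = P(T ≤ -2.174) ≈ 0.020
Since p ≈ 0.020 < α = 0.05, reject H0; the data support H1.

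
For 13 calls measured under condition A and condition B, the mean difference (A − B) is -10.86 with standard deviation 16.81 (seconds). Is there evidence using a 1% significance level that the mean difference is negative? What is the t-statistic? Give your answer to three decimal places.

-2.329

H0: μ_d = 0; H1: μ_d < 0 (paired t-test on the differences, left-tailed).
t = d̄/(s_d/√n) = -10.86/(16.81/√13) = -2.329
df = n − 1 = 12
p-value = P(T ≤ -2.329) ≈ 0.0191
Since p ≈ 0.0191 > α = 0.01, fail to reject H0; the data do not provide sufficient evidence against H0.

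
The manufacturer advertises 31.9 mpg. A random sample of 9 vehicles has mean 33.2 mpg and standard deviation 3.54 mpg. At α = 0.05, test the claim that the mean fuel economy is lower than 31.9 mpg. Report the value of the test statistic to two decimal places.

H0: μ = 31.9; H1: μ < 31.9 (one-sample t-test, left-tailed).
t = (x̄ − μ₀)/(s/√n) = (33.2 − 31.9)/(3.54/√9) = 1.10
df = n − 1 = 8
p-value = P(T ≤ 1.10) ≈ 0.849
Since p ≈ 0.849 > α = 0.05, fail to reject H0; the data do not provide sufficient evidence against H0.

1.10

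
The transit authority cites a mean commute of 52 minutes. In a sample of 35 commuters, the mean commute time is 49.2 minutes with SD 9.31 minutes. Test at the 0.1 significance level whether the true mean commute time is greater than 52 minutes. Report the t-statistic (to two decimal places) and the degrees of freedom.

H0: μ = 52; H1: μ > 52 (one-sample t-test, right-tailed).
t = (x̄ − μ₀)/(s/√n) = (49.2 − 52)/(9.31/√35) = -1.78
df = n − 1 = 34
p-value = P(T ≥ -1.78) ≈ 0.958
Since p ≈ 0.958 > α = 0.1, fail to reject H0; the evidence is not statistically significant.

t = -1.78, df = 34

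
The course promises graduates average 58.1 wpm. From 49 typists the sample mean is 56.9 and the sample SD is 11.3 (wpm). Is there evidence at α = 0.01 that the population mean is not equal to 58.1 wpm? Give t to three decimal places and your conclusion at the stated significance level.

t = -0.743; fail to reject H0

H0: μ = 58.1; H1: μ ≠ 58.1 (one-sample t-test, two-sided).
t = (x̄ − μ₀)/(s/√n) = (56.9 − 58.1)/(11.3/√49) = -0.743
df = n − 1 = 48
Two-sided p-value ≈ 0.4609
Since p ≈ 0.4609 > α = 0.01, fail to reject H0; the data do not provide sufficient evidence against H0.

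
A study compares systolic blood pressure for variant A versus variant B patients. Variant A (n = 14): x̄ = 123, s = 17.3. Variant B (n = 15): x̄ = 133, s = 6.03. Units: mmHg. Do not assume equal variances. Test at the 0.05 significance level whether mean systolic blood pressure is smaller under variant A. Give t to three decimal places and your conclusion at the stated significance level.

Let group 1 = variant A, group 2 = variant B. H0: μ_1 = μ_2; H1: μ_1 < μ_2 (Welch's two-sample t-test, left-tailed).
t = (x̄_1 − x̄_2)/√(s_1²/n_1 + s_2²/n_2) = (123 − 133)/√(17.3²/14 + 6.03²/15) = -2.050
Welch–Satterthwaite df ≈ 15.93
p-value = P(T ≤ -2.050) ≈ 0.029
Since p ≈ 0.029 < α = 0.05, reject H0; the data support H1.

t = -2.050; reject H0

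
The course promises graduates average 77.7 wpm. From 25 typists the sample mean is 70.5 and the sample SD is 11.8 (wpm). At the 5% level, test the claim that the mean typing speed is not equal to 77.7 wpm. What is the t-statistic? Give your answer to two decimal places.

-3.05

H0: μ = 77.7; H1: μ ≠ 77.7 (one-sample t-test, two-sided).
t = (x̄ − μ₀)/(s/√n) = (70.5 − 77.7)/(11.8/√25) = -3.05
df = n − 1 = 24
Two-sided p-value ≈ 0.0055
Since p ≈ 0.0055 < α = 0.05, reject H0; the evidence is statistically significant.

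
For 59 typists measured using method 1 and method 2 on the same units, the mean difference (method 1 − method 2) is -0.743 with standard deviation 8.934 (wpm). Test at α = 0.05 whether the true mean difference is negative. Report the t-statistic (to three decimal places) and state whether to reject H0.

H0: μ_d = 0; H1: μ_d < 0 (paired t-test on the differences, left-tailed).
t = d̄/(s_d/√n) = -0.743/(8.934/√59) = -0.639
df = n − 1 = 58
p-value = P(T ≤ -0.639) ≈ 0.2627
Since p ≈ 0.2627 > α = 0.05, fail to reject H0; the data do not provide sufficient evidence against H0.

t = -0.639; fail to reject H0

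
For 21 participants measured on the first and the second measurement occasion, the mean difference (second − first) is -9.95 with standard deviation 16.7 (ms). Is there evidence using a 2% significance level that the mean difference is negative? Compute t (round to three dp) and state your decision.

t = -2.730; reject H0

H0: μ_d = 0; H1: μ_d < 0 (paired t-test on the differences, left-tailed).
t = d̄/(s_d/√n) = -9.95/(16.7/√21) = -2.730
df = n − 1 = 20
p-value = P(T ≤ -2.730) ≈ 0.006
Since p ≈ 0.006 < α = 0.02, reject H0; the data support H1.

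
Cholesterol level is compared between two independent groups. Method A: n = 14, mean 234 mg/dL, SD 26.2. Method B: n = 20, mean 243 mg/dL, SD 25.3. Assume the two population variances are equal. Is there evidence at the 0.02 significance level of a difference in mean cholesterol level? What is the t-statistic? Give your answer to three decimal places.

Let group 1 = method A, group 2 = method B. H0: μ_1 = μ_2; H1: μ_1 ≠ μ_2 (two-sample pooled-variance t-test, two-sided).
s_p² = [(14−1)·26.2² + (20−1)·25.3²]/(14+20−2) = 658.92
t = (234 − 243)/√[658.92·(1/14 + 1/20)] = -1.006
df = n₁ + n₂ − 2 = 32
Two-sided p-value ≈ 0.3219
Since p ≈ 0.3219 > α = 0.02, fail to reject H0; the evidence is not statistically significant.

-1.006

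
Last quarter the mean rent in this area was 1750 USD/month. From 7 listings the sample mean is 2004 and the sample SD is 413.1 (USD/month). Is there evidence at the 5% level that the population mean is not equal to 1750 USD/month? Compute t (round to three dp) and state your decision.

H0: μ = 1750; H1: μ ≠ 1750 (one-sample t-test, two-sided).
t = (x̄ − μ₀)/(s/√n) = (2004 − 1750)/(413.1/√7) = 1.627
df = n − 1 = 6
Two-sided p-value ≈ 0.155
Since p ≈ 0.155 > α = 0.05, fail to reject H0; the data do not provide sufficient evidence against H0.

t = 1.627; fail to reject H0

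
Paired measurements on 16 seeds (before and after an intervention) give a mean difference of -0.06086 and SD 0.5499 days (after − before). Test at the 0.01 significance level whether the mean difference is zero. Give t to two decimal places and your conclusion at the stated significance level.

t = -0.44; fail to reject H0

H0: μ_d = 0; H1: μ_d ≠ 0 (paired t-test on the differences, two-sided).
t = d̄/(s_d/√n) = -0.06086/(0.5499/√16) = -0.44
df = n − 1 = 15
Two-sided p-value ≈ 0.664
Since p ≈ 0.664 > α = 0.01, fail to reject H0; the data do not provide sufficient evidence against H0.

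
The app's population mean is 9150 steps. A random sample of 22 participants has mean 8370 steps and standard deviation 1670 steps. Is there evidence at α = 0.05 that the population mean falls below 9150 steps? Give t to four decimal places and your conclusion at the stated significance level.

H0: μ = 9150; H1: μ < 9150 (one-sample t-test, left-tailed).
t = (x̄ − μ₀)/(s/√n) = (8370 − 9150)/(1670/√22) = -2.1907
df = n − 1 = 21
p-value = P(T ≤ -2.1907) ≈ 0.020
Since p ≈ 0.020 < α = 0.05, reject H0; the data support H1.

t = -2.1907; reject H0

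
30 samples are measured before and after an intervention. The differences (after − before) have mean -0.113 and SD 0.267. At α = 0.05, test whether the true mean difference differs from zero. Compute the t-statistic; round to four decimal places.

H0: μ_d = 0; H1: μ_d ≠ 0 (paired t-test on the differences, two-sided).
t = d̄/(s_d/√n) = -0.113/(0.267/√30) = -2.3181
df = n − 1 = 29
Two-sided p-value ≈ 0.028
Since p ≈ 0.028 < α = 0.05, reject H0; the data support H1.

-2.3181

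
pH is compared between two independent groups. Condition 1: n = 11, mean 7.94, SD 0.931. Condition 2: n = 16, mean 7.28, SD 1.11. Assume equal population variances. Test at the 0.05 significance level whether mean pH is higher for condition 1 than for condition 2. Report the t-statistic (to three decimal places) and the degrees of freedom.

Let group 1 = condition 1, group 2 = condition 2. H0: μ_1 = μ_2; H1: μ_1 > μ_2 (two-sample pooled-variance t-test, right-tailed).
s_p² = [(11−1)·0.931² + (16−1)·1.11²]/(11+16−2) = 1.08596
t = (7.94 − 7.28)/√[1.08596·(1/11 + 1/16)] = 1.617
df = n₁ + n₂ − 2 = 25
p-value = P(T ≥ 1.617) ≈ 0.059
Since p ≈ 0.059 > α = 0.05, fail to reject H0; the evidence is not statistically significant.

t = 1.617, df = 25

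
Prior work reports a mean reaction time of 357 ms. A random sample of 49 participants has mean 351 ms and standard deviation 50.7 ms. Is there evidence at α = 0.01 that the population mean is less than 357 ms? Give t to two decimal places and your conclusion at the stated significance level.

t = -0.83; fail to reject H0

H0: μ = 357; H1: μ < 357 (one-sample t-test, left-tailed).
t = (x̄ − μ₀)/(s/√n) = (351 − 357)/(50.7/√49) = -0.83
df = n − 1 = 48
p-value = P(T ≤ -0.83) ≈ 0.2058
Since p ≈ 0.2058 > α = 0.01, fail to reject H0; the evidence is not statistically significant.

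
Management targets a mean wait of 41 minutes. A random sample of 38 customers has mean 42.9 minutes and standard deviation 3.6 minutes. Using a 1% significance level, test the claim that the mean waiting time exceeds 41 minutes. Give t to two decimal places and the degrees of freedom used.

t = 3.25, df = 37

H0: μ = 41; H1: μ > 41 (one-sample t-test, right-tailed).
t = (x̄ − μ₀)/(s/√n) = (42.9 − 41)/(3.6/√38) = 3.25
df = n − 1 = 37
p-value = P(T ≥ 3.25) ≈ 0.001
Since p ≈ 0.001 < α = 0.01, reject H0; the evidence is statistically significant.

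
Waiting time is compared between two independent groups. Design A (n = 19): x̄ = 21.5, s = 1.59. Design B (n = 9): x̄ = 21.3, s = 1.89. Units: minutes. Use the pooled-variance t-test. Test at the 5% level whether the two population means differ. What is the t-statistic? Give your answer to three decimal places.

Let group 1 = design A, group 2 = design B. H0: μ_1 = μ_2; H1: μ_1 ≠ μ_2 (two-sample pooled-variance t-test, two-sided).
s_p² = [(19−1)·1.59² + (9−1)·1.89²]/(19+9−2) = 2.84933
t = (21.5 − 21.3)/√[2.84933·(1/19 + 1/9)] = 0.293
df = n₁ + n₂ − 2 = 26
Two-sided p-value ≈ 0.772
Since p ≈ 0.772 > α = 0.05, fail to reject H0; the evidence is not statistically significant.

0.293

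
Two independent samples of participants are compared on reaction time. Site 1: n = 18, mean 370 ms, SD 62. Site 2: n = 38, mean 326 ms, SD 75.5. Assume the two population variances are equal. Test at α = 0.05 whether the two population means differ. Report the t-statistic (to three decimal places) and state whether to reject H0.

Let group 1 = site 1, group 2 = site 2. H0: μ_1 = μ_2; H1: μ_1 ≠ μ_2 (two-sample pooled-variance t-test, two-sided).
s_p² = [(18−1)·62² + (38−1)·75.5²]/(18+38−2) = 5115.88
t = (370 − 326)/√[5115.88·(1/18 + 1/38)] = 2.150
df = n₁ + n₂ − 2 = 54
Two-sided p-value ≈ 0.036
Since p ≈ 0.036 < α = 0.05, reject H0; the evidence is statistically significant.

t = 2.150; reject H0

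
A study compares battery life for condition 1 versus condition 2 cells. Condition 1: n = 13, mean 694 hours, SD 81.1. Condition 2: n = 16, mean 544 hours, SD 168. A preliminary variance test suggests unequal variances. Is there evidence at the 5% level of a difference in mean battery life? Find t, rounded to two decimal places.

3.15

Let group 1 = condition 1, group 2 = condition 2. H0: μ_1 = μ_2; H1: μ_1 ≠ μ_2 (Welch's two-sample t-test, two-sided).
t = (x̄_1 − x̄_2)/√(s_1²/n_1 + s_2²/n_2) = (694 − 544)/√(81.1²/13 + 168²/16) = 3.15
Welch–Satterthwaite df ≈ 22.52
Two-sided p-value ≈ 0.005
Since p ≈ 0.005 < α = 0.05, reject H0; the data support H1.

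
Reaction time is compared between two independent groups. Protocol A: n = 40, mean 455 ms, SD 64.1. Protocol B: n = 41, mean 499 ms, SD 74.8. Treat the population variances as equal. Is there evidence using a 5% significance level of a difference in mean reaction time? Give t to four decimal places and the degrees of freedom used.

Let group 1 = protocol A, group 2 = protocol B. H0: μ_1 = μ_2; H1: μ_1 ≠ μ_2 (two-sample pooled-variance t-test, two-sided).
s_p² = [(40−1)·64.1² + (41−1)·74.8²]/(40+41−2) = 4861.33
t = (455 − 499)/√[4861.33·(1/40 + 1/41)] = -2.8396
df = n₁ + n₂ − 2 = 79
Two-sided p-value ≈ 0.006
Since p ≈ 0.006 < α = 0.05, reject H0; the evidence is statistically significant.

t = -2.8396, df = 79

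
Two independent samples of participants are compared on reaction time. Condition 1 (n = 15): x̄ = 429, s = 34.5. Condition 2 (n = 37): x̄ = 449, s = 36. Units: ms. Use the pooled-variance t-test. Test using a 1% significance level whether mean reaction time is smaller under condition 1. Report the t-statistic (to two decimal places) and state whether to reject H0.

Let group 1 = condition 1, group 2 = condition 2. H0: μ_1 = μ_2; H1: μ_1 < μ_2 (two-sample pooled-variance t-test, left-tailed).
s_p² = [(15−1)·34.5² + (37−1)·36²]/(15+37−2) = 1266.39
t = (429 − 449)/√[1266.39·(1/15 + 1/37)] = -1.84
df = n₁ + n₂ − 2 = 50
p-value = P(T ≤ -1.84) ≈ 0.0361
Since p ≈ 0.0361 > α = 0.01, fail to reject H0; the evidence is not statistically significant.

t = -1.84; fail to reject H0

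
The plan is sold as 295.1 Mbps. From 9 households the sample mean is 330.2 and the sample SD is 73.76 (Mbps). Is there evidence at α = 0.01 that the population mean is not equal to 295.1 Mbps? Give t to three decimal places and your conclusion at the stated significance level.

H0: μ = 295.1; H1: μ ≠ 295.1 (one-sample t-test, two-sided).
t = (x̄ − μ₀)/(s/√n) = (330.2 − 295.1)/(73.76/√9) = 1.428
df = n − 1 = 8
Two-sided p-value ≈ 0.1913
Since p ≈ 0.1913 > α = 0.01, fail to reject H0; the evidence is not statistically significant.

t = 1.428; fail to reject H0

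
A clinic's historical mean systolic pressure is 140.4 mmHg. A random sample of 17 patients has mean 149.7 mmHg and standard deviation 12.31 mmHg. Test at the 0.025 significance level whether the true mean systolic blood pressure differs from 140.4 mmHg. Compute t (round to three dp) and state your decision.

t = 3.115; reject H0

H0: μ = 140.4; H1: μ ≠ 140.4 (one-sample t-test, two-sided).
t = (x̄ − μ₀)/(s/√n) = (149.7 − 140.4)/(12.31/√17) = 3.115
df = n − 1 = 16
Two-sided p-value ≈ 0.007
Since p ≈ 0.007 < α = 0.025, reject H0; the data support H1.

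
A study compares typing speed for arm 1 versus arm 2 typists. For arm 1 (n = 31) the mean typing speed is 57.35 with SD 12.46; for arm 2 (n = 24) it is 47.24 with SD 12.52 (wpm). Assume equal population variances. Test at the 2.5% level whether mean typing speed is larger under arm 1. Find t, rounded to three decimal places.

Let group 1 = arm 1, group 2 = arm 2. H0: μ_1 = μ_2; H1: μ_1 > μ_2 (two-sample pooled-variance t-test, right-tailed).
s_p² = [(31−1)·12.46² + (24−1)·12.52²]/(31+24−2) = 155.902
t = (57.35 − 47.24)/√[155.902·(1/31 + 1/24)] = 2.978
df = n₁ + n₂ − 2 = 53
p-value = P(T ≥ 2.978) ≈ 0.002
Since p ≈ 0.002 < α = 0.025, reject H0; the data support H1.

2.978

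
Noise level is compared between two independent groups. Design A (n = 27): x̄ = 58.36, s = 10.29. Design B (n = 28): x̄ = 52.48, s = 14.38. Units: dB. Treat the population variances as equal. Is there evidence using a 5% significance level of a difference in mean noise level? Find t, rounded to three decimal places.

Let group 1 = design A, group 2 = design B. H0: μ_1 = μ_2; H1: μ_1 ≠ μ_2 (two-sample pooled-variance t-test, two-sided).
s_p² = [(27−1)·10.29² + (28−1)·14.38²]/(27+28−2) = 157.286
t = (58.36 − 52.48)/√[157.286·(1/27 + 1/28)] = 1.738
df = n₁ + n₂ − 2 = 53
Two-sided p-value ≈ 0.0880
Since p ≈ 0.0880 > α = 0.05, fail to reject H0; the evidence is not statistically significant.

1.738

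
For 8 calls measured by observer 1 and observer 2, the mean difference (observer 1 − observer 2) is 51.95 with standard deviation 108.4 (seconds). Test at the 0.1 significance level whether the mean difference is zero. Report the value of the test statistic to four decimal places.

1.3555

H0: μ_d = 0; H1: μ_d ≠ 0 (paired t-test on the differences, two-sided).
t = d̄/(s_d/√n) = 51.95/(108.4/√8) = 1.3555
df = n − 1 = 7
Two-sided p-value ≈ 0.2174
Since p ≈ 0.2174 > α = 0.1, fail to reject H0; the data do not provide sufficient evidence against H0.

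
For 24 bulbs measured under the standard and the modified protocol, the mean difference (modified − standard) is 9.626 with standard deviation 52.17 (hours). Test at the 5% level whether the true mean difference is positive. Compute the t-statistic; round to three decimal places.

H0: μ_d = 0; H1: μ_d > 0 (paired t-test on the differences, right-tailed).
t = d̄/(s_d/√n) = 9.626/(52.17/√24) = 0.904
df = n − 1 = 23
p-value = P(T ≥ 0.904) ≈ 0.1877
Since p ≈ 0.1877 > α = 0.05, fail to reject H0; the data do not provide sufficient evidence against H0.

0.904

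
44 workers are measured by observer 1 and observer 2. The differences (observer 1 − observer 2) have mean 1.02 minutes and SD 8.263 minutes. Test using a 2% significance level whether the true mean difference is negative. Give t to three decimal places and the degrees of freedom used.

t = 0.819, df = 43

H0: μ_d = 0; H1: μ_d < 0 (paired t-test on the differences, left-tailed).
t = d̄/(s_d/√n) = 1.02/(8.263/√44) = 0.819
df = n − 1 = 43
p-value = P(T ≤ 0.819) ≈ 0.7913
Since p ≈ 0.7913 > α = 0.02, fail to reject H0; the evidence is not statistically significant.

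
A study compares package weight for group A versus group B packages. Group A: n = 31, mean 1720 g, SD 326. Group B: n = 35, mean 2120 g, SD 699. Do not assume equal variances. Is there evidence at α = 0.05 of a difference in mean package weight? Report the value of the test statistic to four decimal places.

-3.0334

Let group 1 = group A, group 2 = group B. H0: μ_1 = μ_2; H1: μ_1 ≠ μ_2 (Welch's two-sample t-test, two-sided).
t = (x̄_1 − x̄_2)/√(s_1²/n_1 + s_2²/n_2) = (1720 − 2120)/√(326²/31 + 699²/35) = -3.0334
Welch–Satterthwaite df ≈ 49.37
Two-sided p-value ≈ 0.0038
Since p ≈ 0.0038 < α = 0.05, reject H0; the data support H1.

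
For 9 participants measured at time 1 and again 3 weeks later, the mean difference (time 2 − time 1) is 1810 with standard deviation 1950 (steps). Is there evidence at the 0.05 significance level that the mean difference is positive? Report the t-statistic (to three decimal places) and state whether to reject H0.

t = 2.785; reject H0

H0: μ_d = 0; H1: μ_d > 0 (paired t-test on the differences, right-tailed).
t = d̄/(s_d/√n) = 1810/(1950/√9) = 2.785
df = n − 1 = 8
p-value = P(T ≥ 2.785) ≈ 0.012
Since p ≈ 0.012 < α = 0.05, reject H0; the evidence is statistically significant.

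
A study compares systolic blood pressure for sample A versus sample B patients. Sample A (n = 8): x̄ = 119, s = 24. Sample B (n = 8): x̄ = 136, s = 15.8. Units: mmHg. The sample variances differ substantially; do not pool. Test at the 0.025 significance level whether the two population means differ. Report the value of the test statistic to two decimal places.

-1.67

Let group 1 = sample A, group 2 = sample B. H0: μ_1 = μ_2; H1: μ_1 ≠ μ_2 (Welch's two-sample t-test, two-sided).
t = (x̄_1 − x̄_2)/√(s_1²/n_1 + s_2²/n_2) = (119 − 136)/√(24²/8 + 15.8²/8) = -1.67
Welch–Satterthwaite df ≈ 12.11
Two-sided p-value ≈ 0.120
Since p ≈ 0.120 > α = 0.025, fail to reject H0; the data do not provide sufficient evidence against H0.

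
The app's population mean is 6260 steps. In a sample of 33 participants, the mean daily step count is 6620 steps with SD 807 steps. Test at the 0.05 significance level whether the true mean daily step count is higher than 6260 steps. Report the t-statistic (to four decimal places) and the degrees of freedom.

t = 2.5626, df = 32

H0: μ = 6260; H1: μ > 6260 (one-sample t-test, right-tailed).
t = (x̄ − μ₀)/(s/√n) = (6620 − 6260)/(807/√33) = 2.5626
df = n − 1 = 32
p-value = P(T ≥ 2.5626) ≈ 0.0076
Since p ≈ 0.0076 < α = 0.05, reject H0; the evidence is statistically significant.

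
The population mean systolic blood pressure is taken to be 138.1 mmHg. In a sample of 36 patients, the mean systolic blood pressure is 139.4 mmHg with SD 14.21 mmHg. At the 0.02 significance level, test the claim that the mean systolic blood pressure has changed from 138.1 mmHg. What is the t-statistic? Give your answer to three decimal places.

H0: μ = 138.1; H1: μ ≠ 138.1 (one-sample t-test, two-sided).
t = (x̄ − μ₀)/(s/√n) = (139.4 − 138.1)/(14.21/√36) = 0.549
df = n − 1 = 35
Two-sided p-value ≈ 0.587
Since p ≈ 0.587 > α = 0.02, fail to reject H0; the data do not provide sufficient evidence against H0.

0.549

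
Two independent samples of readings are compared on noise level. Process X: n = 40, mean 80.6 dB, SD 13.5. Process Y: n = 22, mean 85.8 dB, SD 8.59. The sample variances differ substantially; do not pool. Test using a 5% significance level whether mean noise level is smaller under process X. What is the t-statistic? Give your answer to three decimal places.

-1.849

Let group 1 = process X, group 2 = process Y. H0: μ_1 = μ_2; H1: μ_1 < μ_2 (Welch's two-sample t-test, left-tailed).
t = (x̄_1 − x̄_2)/√(s_1²/n_1 + s_2²/n_2) = (80.6 − 85.8)/√(13.5²/40 + 8.59²/22) = -1.849
Welch–Satterthwaite df ≈ 58.59
p-value = P(T ≤ -1.849) ≈ 0.0348
Since p ≈ 0.0348 < α = 0.05, reject H0; the evidence is statistically significant.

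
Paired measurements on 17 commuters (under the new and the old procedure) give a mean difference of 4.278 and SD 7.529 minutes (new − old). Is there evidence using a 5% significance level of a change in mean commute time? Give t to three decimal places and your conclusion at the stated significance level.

t = 2.343; reject H0

H0: μ_d = 0; H1: μ_d ≠ 0 (paired t-test on the differences, two-sided).
t = d̄/(s_d/√n) = 4.278/(7.529/√17) = 2.343
df = n − 1 = 16
Two-sided p-value ≈ 0.0324
Since p ≈ 0.0324 < α = 0.05, reject H0; the evidence is statistically significant.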